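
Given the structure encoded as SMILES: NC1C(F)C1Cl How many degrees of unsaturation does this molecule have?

1

Degree of unsaturation = (number of rings) + (number of π bonds).
Ring closures in the SMILES: 1.
π bonds: none → 0 DoU from unsaturation.
Total DoU = 1 + 0 = 1.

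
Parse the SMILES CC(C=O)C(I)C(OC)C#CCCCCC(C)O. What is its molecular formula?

C14H23IO3

Walk through each heavy atom and fill implicit hydrogens from standard valence (C 4, N 3, O 2, S 2, halogen 1):
  atom 1: C, bond orders sum to 1 (valence 4) → 3 H
  atom 2: C, bond orders sum to 3 (valence 4) → 1 H
  atom 3: C, bond orders sum to 3 (valence 4) → 1 H
  atom 4: O, bond orders sum to 2 (valence 2) → 0 H
  atom 5: C, bond orders sum to 3 (valence 4) → 1 H
  atom 6: I (halogen, monovalent) → 0 H
  atom 7: C, bond orders sum to 3 (valence 4) → 1 H
  atom 8: O, bond orders sum to 2 (valence 2) → 0 H
  atom 9: C, bond orders sum to 1 (valence 4) → 3 H
  atom 10: C, bond orders sum to 4 (valence 4) → 0 H
  atom 11: C, bond orders sum to 4 (valence 4) → 0 H
  atom 12: C, bond orders sum to 2 (valence 4) → 2 H
  atom 13: C, bond orders sum to 2 (valence 4) → 2 H
  atom 14: C, bond orders sum to 2 (valence 4) → 2 H
  atom 15: C, bond orders sum to 2 (valence 4) → 2 H
  atom 16: C, bond orders sum to 3 (valence 4) → 1 H
  atom 17: C, bond orders sum to 1 (valence 4) → 3 H
  atom 18: O, bond orders sum to 1 (valence 2) → 1 H
Totals → C:14, H:23, I:1, O:3.
In Hill order: C14H23IO3.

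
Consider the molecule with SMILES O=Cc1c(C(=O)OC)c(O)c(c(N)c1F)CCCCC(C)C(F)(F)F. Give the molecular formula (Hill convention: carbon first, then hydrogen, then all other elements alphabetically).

Walk through each heavy atom and fill implicit hydrogens from standard valence (C 4, N 3, O 2, S 2, halogen 1); for lowercase aromatic atoms, an aromatic c carries 1 H when it has two neighbours and 0 H with three, and aromatic n carries 0 H:
  atom 1: O, bond orders sum to 2 (valence 2) → 0 H
  atom 2: C, bond orders sum to 3 (valence 4) → 1 H
  atom 3: aromatic c, 3 neighbours → 0 H
  atom 4: aromatic c, 3 neighbours → 0 H
  atom 5: C, bond orders sum to 4 (valence 4) → 0 H
  atom 6: O, bond orders sum to 2 (valence 2) → 0 H
  atom 7: O, bond orders sum to 2 (valence 2) → 0 H
  atom 8: C, bond orders sum to 1 (valence 4) → 3 H
  atom 9: aromatic c, 3 neighbours → 0 H
  atom 10: O, bond orders sum to 1 (valence 2) → 1 H
  atom 11: aromatic c, 3 neighbours → 0 H
  atom 12: aromatic c, 3 neighbours → 0 H
  atom 13: N, bond orders sum to 1 (valence 3) → 2 H
  atom 14: aromatic c, 3 neighbours → 0 H
  atom 15: F (halogen, monovalent) → 0 H
  atom 16: C, bond orders sum to 2 (valence 4) → 2 H
  atom 17: C, bond orders sum to 2 (valence 4) → 2 H
  atom 18: C, bond orders sum to 2 (valence 4) → 2 H
  atom 19: C, bond orders sum to 2 (valence 4) → 2 H
  atom 20: C, bond orders sum to 3 (valence 4) → 1 H
  atom 21: C, bond orders sum to 1 (valence 4) → 3 H
  atom 22: C, bond orders sum to 4 (valence 4) → 0 H
  atom 23: F (halogen, monovalent) → 0 H
  atom 24: F (halogen, monovalent) → 0 H
  atom 25: F (halogen, monovalent) → 0 H
Totals → C:16, H:19, F:4, N:1, O:4.

C16H19F4NO4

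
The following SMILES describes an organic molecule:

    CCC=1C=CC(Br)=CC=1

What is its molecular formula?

Walk through each heavy atom and fill implicit hydrogens from standard valence (C 4, N 3, O 2, S 2, halogen 1):
  atom 1: C, bond orders sum to 1 (valence 4) → 3 H
  atom 2: C, bond orders sum to 2 (valence 4) → 2 H
  atom 3: C, bond orders sum to 4 (valence 4) → 0 H
  atom 4: C, bond orders sum to 3 (valence 4) → 1 H
  atom 5: C, bond orders sum to 3 (valence 4) → 1 H
  atom 6: C, bond orders sum to 4 (valence 4) → 0 H
  atom 7: Br (halogen, monovalent) → 0 H
  atom 8: C, bond orders sum to 3 (valence 4) → 1 H
  atom 9: C, bond orders sum to 3 (valence 4) → 1 H
Totals → C:8, H:9, Br:1.
In Hill order: C8H9Br.

C8H9Br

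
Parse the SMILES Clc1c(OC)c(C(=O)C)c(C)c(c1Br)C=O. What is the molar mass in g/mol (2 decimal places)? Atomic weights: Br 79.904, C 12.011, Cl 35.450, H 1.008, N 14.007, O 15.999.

305.55 g/mol

First, the molecular formula is C11H10BrClO3 (counting implicit H from valence).
  Br: 1 × 79.904 = 79.904
  C: 11 × 12.011 = 132.121
  Cl: 1 × 35.450 = 35.450
  H: 10 × 1.008 = 10.080
  O: 3 × 15.999 = 47.997
Sum: 1×79.904 + 11×12.011 + 1×35.450 + 10×1.008 + 3×15.999 = 305.552 → 305.55 g/mol.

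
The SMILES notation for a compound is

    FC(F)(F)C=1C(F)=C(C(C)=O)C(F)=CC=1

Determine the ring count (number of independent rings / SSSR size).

1

In SMILES, each pair of matching ring-closure digits denotes one ring-closing bond; the number of such bonds equals the number of independent rings.
Ring-closure bonds here: 1.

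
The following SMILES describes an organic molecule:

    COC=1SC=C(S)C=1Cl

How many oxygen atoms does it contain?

Scan the SMILES for O atoms (remember two-letter symbols like Cl and Br are single atoms).
Oxygen count: 1.

1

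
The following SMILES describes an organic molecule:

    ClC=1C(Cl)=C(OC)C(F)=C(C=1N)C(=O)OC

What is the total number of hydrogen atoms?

Walk through each heavy atom and fill implicit hydrogens from standard valence (C 4, N 3, O 2, S 2, halogen 1):
  atom 1: Cl (halogen, monovalent) → 0 H
  atom 2: C, bond orders sum to 4 (valence 4) → 0 H
  atom 3: C, bond orders sum to 4 (valence 4) → 0 H
  atom 4: Cl (halogen, monovalent) → 0 H
  atom 5: C, bond orders sum to 4 (valence 4) → 0 H
  atom 6: O, bond orders sum to 2 (valence 2) → 0 H
  atom 7: C, bond orders sum to 1 (valence 4) → 3 H
  atom 8: C, bond orders sum to 4 (valence 4) → 0 H
  atom 9: F (halogen, monovalent) → 0 H
  atom 10: C, bond orders sum to 4 (valence 4) → 0 H
  atom 11: C, bond orders sum to 4 (valence 4) → 0 H
  atom 12: N, bond orders sum to 1 (valence 3) → 2 H
  atom 13: C, bond orders sum to 4 (valence 4) → 0 H
  atom 14: O, bond orders sum to 2 (valence 2) → 0 H
  atom 15: O, bond orders sum to 2 (valence 2) → 0 H
  atom 16: C, bond orders sum to 1 (valence 4) → 3 H
Total hydrogens: 8.

8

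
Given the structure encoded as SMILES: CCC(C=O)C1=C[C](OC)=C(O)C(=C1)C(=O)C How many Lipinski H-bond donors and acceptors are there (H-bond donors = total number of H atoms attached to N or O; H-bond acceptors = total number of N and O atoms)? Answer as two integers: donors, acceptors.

1, 4

Donors: find every N or O and count the H atoms it carries.
  atom 5 (O): bond orders sum to 2 → 0 H
  atom 9 (O): bond orders sum to 2 → 0 H
  atom 12 (O): bond orders sum to 1 → 1 H
  atom 16 (O): bond orders sum to 2 → 0 H
Lipinski HBD = 1.
Acceptors: N atoms = 0, O atoms = 4 → HBA = 4.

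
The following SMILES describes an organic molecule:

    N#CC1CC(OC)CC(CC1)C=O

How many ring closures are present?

1

In SMILES, each pair of matching ring-closure digits denotes one ring-closing bond; the number of such bonds equals the number of independent rings.
Ring-closure bonds here: 1.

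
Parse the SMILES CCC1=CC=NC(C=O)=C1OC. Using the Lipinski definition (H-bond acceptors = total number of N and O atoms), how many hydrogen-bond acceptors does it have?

N atoms: 1; O atoms: 2.
Lipinski HBA = 1 + 2 = 3.

3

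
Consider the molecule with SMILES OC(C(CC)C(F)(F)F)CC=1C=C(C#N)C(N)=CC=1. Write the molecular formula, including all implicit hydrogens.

Walk through each heavy atom and fill implicit hydrogens from standard valence (C 4, N 3, O 2, S 2, halogen 1):
  atom 1: O, bond orders sum to 1 (valence 2) → 1 H
  atom 2: C, bond orders sum to 3 (valence 4) → 1 H
  atom 3: C, bond orders sum to 3 (valence 4) → 1 H
  atom 4: C, bond orders sum to 2 (valence 4) → 2 H
  atom 5: C, bond orders sum to 1 (valence 4) → 3 H
  atom 6: C, bond orders sum to 4 (valence 4) → 0 H
  atom 7: F (halogen, monovalent) → 0 H
  atom 8: F (halogen, monovalent) → 0 H
  atom 9: F (halogen, monovalent) → 0 H
  atom 10: C, bond orders sum to 2 (valence 4) → 2 H
  atom 11: C, bond orders sum to 4 (valence 4) → 0 H
  atom 12: C, bond orders sum to 3 (valence 4) → 1 H
  atom 13: C, bond orders sum to 4 (valence 4) → 0 H
  atom 14: C, bond orders sum to 4 (valence 4) → 0 H
  atom 15: N, bond orders sum to 3 (valence 3) → 0 H
  atom 16: C, bond orders sum to 4 (valence 4) → 0 H
  atom 17: N, bond orders sum to 1 (valence 3) → 2 H
  atom 18: C, bond orders sum to 3 (valence 4) → 1 H
  atom 19: C, bond orders sum to 3 (valence 4) → 1 H
Totals → C:13, H:15, F:3, N:2, O:1.

C13H15F3N2O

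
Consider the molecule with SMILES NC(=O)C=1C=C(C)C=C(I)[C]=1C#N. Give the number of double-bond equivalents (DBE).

7

Molecular formula: C9H7IN2O.
DoU = (2C + 2 + N − H − X) / 2, where X is the halogen count and O/S are ignored.
    = (2·9 + 2 + 2 − 7 − 1) / 2 = 14 / 2 = 7.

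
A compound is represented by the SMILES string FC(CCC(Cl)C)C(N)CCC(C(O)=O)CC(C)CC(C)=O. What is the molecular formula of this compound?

Walk through each heavy atom and fill implicit hydrogens from standard valence (C 4, N 3, O 2, S 2, halogen 1):
  atom 1: F (halogen, monovalent) → 0 H
  atom 2: C, bond orders sum to 3 (valence 4) → 1 H
  atom 3: C, bond orders sum to 2 (valence 4) → 2 H
  atom 4: C, bond orders sum to 2 (valence 4) → 2 H
  atom 5: C, bond orders sum to 3 (valence 4) → 1 H
  atom 6: Cl (halogen, monovalent) → 0 H
  atom 7: C, bond orders sum to 1 (valence 4) → 3 H
  atom 8: C, bond orders sum to 3 (valence 4) → 1 H
  atom 9: N, bond orders sum to 1 (valence 3) → 2 H
  atom 10: C, bond orders sum to 2 (valence 4) → 2 H
  atom 11: C, bond orders sum to 2 (valence 4) → 2 H
  atom 12: C, bond orders sum to 3 (valence 4) → 1 H
  atom 13: C, bond orders sum to 4 (valence 4) → 0 H
  atom 14: O, bond orders sum to 1 (valence 2) → 1 H
  atom 15: O, bond orders sum to 2 (valence 2) → 0 H
  atom 16: C, bond orders sum to 2 (valence 4) → 2 H
  atom 17: C, bond orders sum to 3 (valence 4) → 1 H
  atom 18: C, bond orders sum to 1 (valence 4) → 3 H
  atom 19: C, bond orders sum to 2 (valence 4) → 2 H
  atom 20: C, bond orders sum to 4 (valence 4) → 0 H
  atom 21: C, bond orders sum to 1 (valence 4) → 3 H
  atom 22: O, bond orders sum to 2 (valence 2) → 0 H
Totals → C:16, H:29, Cl:1, F:1, N:1, O:3.
In Hill order: C16H29ClFNO3.

C16H29ClFNO3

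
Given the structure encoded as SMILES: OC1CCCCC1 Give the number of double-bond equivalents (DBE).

Molecular formula: C6H12O.
DoU = (2C + 2 + N − H − X) / 2, where X is the halogen count and O/S are ignored.
    = (2·6 + 2 + 0 − 12 − 0) / 2 = 2 / 2 = 1.

1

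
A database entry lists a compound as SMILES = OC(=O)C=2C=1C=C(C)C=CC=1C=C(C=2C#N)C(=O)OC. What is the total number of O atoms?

Scan the SMILES for O atoms (remember two-letter symbols like Cl and Br are single atoms).
Oxygen count: 4.

4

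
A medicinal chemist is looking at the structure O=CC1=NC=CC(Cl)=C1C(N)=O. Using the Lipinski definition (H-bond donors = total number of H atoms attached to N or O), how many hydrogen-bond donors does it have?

Donors: find every N or O and count the H atoms it carries.
  atom 1 (O): bond orders sum to 2 → 0 H
  atom 4 (N): bond orders sum to 3 → 0 H
  atom 11 (N): bond orders sum to 1 → 2 H
  atom 12 (O): bond orders sum to 2 → 0 H
Lipinski HBD = 2.

2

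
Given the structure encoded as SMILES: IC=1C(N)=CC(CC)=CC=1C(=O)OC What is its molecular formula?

Walk through each heavy atom and fill implicit hydrogens from standard valence (C 4, N 3, O 2, S 2, halogen 1):
  atom 1: I (halogen, monovalent) → 0 H
  atom 2: C, bond orders sum to 4 (valence 4) → 0 H
  atom 3: C, bond orders sum to 4 (valence 4) → 0 H
  atom 4: N, bond orders sum to 1 (valence 3) → 2 H
  atom 5: C, bond orders sum to 3 (valence 4) → 1 H
  atom 6: C, bond orders sum to 4 (valence 4) → 0 H
  atom 7: C, bond orders sum to 2 (valence 4) → 2 H
  atom 8: C, bond orders sum to 1 (valence 4) → 3 H
  atom 9: C, bond orders sum to 3 (valence 4) → 1 H
  atom 10: C, bond orders sum to 4 (valence 4) → 0 H
  atom 11: C, bond orders sum to 4 (valence 4) → 0 H
  atom 12: O, bond orders sum to 2 (valence 2) → 0 H
  atom 13: O, bond orders sum to 2 (valence 2) → 0 H
  atom 14: C, bond orders sum to 1 (valence 4) → 3 H
Totals → C:10, H:12, I:1, N:1, O:2.
In Hill order: C10H12INO2.

C10H12INO2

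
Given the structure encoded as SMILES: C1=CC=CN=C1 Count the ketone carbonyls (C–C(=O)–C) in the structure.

0

Scan the SMILES for the ketone motif — none present.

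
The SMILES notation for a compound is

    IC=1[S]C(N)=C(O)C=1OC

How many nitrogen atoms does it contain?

Scan the SMILES for N atoms (remember two-letter symbols like Cl and Br are single atoms).
Nitrogen count: 1.

1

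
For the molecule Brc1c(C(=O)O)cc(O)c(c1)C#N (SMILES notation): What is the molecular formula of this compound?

Walk through each heavy atom and fill implicit hydrogens from standard valence (C 4, N 3, O 2, S 2, halogen 1); for lowercase aromatic atoms, an aromatic c carries 1 H when it has two neighbours and 0 H with three, and aromatic n carries 0 H:
  atom 1: Br (halogen, monovalent) → 0 H
  atom 2: aromatic c, 3 neighbours → 0 H
  atom 3: aromatic c, 3 neighbours → 0 H
  atom 4: C, bond orders sum to 4 (valence 4) → 0 H
  atom 5: O, bond orders sum to 2 (valence 2) → 0 H
  atom 6: O, bond orders sum to 1 (valence 2) → 1 H
  atom 7: aromatic c, 2 neighbours → 1 H
  atom 8: aromatic c, 3 neighbours → 0 H
  atom 9: O, bond orders sum to 1 (valence 2) → 1 H
  atom 10: aromatic c, 3 neighbours → 0 H
  atom 11: aromatic c, 2 neighbours → 1 H
  atom 12: C, bond orders sum to 4 (valence 4) → 0 H
  atom 13: N, bond orders sum to 3 (valence 3) → 0 H
Totals → C:8, H:4, Br:1, N:1, O:3.

C8H4BrNO3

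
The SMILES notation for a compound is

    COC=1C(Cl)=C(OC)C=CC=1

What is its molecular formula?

Walk through each heavy atom and fill implicit hydrogens from standard valence (C 4, N 3, O 2, S 2, halogen 1):
  atom 1: C, bond orders sum to 1 (valence 4) → 3 H
  atom 2: O, bond orders sum to 2 (valence 2) → 0 H
  atom 3: C, bond orders sum to 4 (valence 4) → 0 H
  atom 4: C, bond orders sum to 4 (valence 4) → 0 H
  atom 5: Cl (halogen, monovalent) → 0 H
  atom 6: C, bond orders sum to 4 (valence 4) → 0 H
  atom 7: O, bond orders sum to 2 (valence 2) → 0 H
  atom 8: C, bond orders sum to 1 (valence 4) → 3 H
  atom 9: C, bond orders sum to 3 (valence 4) → 1 H
  atom 10: C, bond orders sum to 3 (valence 4) → 1 H
  atom 11: C, bond orders sum to 3 (valence 4) → 1 H
Totals → C:8, H:9, Cl:1, O:2.

C8H9ClO2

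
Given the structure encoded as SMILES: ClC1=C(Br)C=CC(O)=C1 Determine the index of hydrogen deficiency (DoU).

Degree of unsaturation = (number of rings) + (number of π bonds).
Ring closures in the SMILES: 1.
π bonds: 3 double bonds (each 1 DoU) → 3 DoU from unsaturation.
Total DoU = 1 + 3 = 4.

4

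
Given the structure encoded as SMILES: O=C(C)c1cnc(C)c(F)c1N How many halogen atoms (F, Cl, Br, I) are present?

1

Halogen atoms appear at heavy-atom position 10 (1×F).
Other groups present: 1 ketone, 1 primary amine.
Halogen count: 1.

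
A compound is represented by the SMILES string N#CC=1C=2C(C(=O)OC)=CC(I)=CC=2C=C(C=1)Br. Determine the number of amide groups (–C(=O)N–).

Scan the SMILES for the amide motif — none present.
Groups that are present: 1 ester, 1 nitrile.

0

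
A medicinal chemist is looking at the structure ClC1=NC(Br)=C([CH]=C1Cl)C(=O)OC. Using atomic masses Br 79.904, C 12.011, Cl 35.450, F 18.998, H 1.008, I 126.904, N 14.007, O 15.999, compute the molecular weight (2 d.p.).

284.92 g/mol

First, the molecular formula is C7H4BrCl2NO2 (counting implicit H from valence).
  Br: 1 × 79.904 = 79.904
  C: 7 × 12.011 = 84.077
  Cl: 2 × 35.450 = 70.900
  H: 4 × 1.008 = 4.032
  N: 1 × 14.007 = 14.007
  O: 2 × 15.999 = 31.998
Sum: 1×79.904 + 7×12.011 + 2×35.450 + 4×1.008 + 1×14.007 + 2×15.999 = 284.918 → 284.92 g/mol.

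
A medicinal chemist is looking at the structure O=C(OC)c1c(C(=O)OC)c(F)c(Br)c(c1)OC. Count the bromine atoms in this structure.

1

Scan the SMILES for Br atoms (remember two-letter symbols like Cl and Br are single atoms).
Bromine count: 1.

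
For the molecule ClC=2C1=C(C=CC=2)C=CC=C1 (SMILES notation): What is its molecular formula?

C10H7Cl

Walk through each heavy atom and fill implicit hydrogens from standard valence (C 4, N 3, O 2, S 2, halogen 1):
  atom 1: Cl (halogen, monovalent) → 0 H
  atom 2: C, bond orders sum to 4 (valence 4) → 0 H
  atom 3: C, bond orders sum to 4 (valence 4) → 0 H
  atom 4: C, bond orders sum to 4 (valence 4) → 0 H
  atom 5: C, bond orders sum to 3 (valence 4) → 1 H
  atom 6: C, bond orders sum to 3 (valence 4) → 1 H
  atom 7: C, bond orders sum to 3 (valence 4) → 1 H
  atom 8: C, bond orders sum to 3 (valence 4) → 1 H
  atom 9: C, bond orders sum to 3 (valence 4) → 1 H
  atom 10: C, bond orders sum to 3 (valence 4) → 1 H
  atom 11: C, bond orders sum to 3 (valence 4) → 1 H
Totals → C:10, H:7, Cl:1.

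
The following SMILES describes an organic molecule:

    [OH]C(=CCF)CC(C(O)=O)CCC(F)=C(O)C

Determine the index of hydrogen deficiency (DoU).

Degree of unsaturation = (number of rings) + (number of π bonds).
Ring closures in the SMILES: 0.
π bonds: 3 double bonds (each 1 DoU) → 3 DoU from unsaturation.
Total DoU = 0 + 3 = 3.

3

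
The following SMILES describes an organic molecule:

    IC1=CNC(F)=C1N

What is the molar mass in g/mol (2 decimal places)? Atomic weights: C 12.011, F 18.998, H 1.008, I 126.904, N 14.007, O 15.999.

225.99 g/mol

First, the molecular formula is C4H4FIN2 (counting implicit H from valence).
  C: 4 × 12.011 = 48.044
  F: 1 × 18.998 = 18.998
  H: 4 × 1.008 = 4.032
  I: 1 × 126.904 = 126.904
  N: 2 × 14.007 = 28.014
Sum: 4×12.011 + 1×18.998 + 4×1.008 + 1×126.904 + 2×14.007 = 225.992 → 225.99 g/mol.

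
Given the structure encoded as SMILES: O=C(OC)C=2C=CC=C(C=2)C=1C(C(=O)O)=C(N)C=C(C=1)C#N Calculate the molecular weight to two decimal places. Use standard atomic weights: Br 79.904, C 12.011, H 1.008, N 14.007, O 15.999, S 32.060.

First, the molecular formula is C16H12N2O4 (counting implicit H from valence).
  C: 16 × 12.011 = 192.176
  H: 12 × 1.008 = 12.096
  N: 2 × 14.007 = 28.014
  O: 4 × 15.999 = 63.996
Sum: 16×12.011 + 12×1.008 + 2×14.007 + 4×15.999 = 296.282 → 296.28 g/mol.

296.28 g/mol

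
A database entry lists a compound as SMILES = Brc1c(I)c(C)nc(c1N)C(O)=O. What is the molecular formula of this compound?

Walk through each heavy atom and fill implicit hydrogens from standard valence (C 4, N 3, O 2, S 2, halogen 1); for lowercase aromatic atoms, an aromatic c carries 1 H when it has two neighbours and 0 H with three, and aromatic n carries 0 H:
  atom 1: Br (halogen, monovalent) → 0 H
  atom 2: aromatic c, 3 neighbours → 0 H
  atom 3: aromatic c, 3 neighbours → 0 H
  atom 4: I (halogen, monovalent) → 0 H
  atom 5: aromatic c, 3 neighbours → 0 H
  atom 6: C, bond orders sum to 1 (valence 4) → 3 H
  atom 7: aromatic n, 2 neighbours → 0 H
  atom 8: aromatic c, 3 neighbours → 0 H
  atom 9: aromatic c, 3 neighbours → 0 H
  atom 10: N, bond orders sum to 1 (valence 3) → 2 H
  atom 11: C, bond orders sum to 4 (valence 4) → 0 H
  atom 12: O, bond orders sum to 1 (valence 2) → 1 H
  atom 13: O, bond orders sum to 2 (valence 2) → 0 H
Totals → C:7, H:6, Br:1, I:1, N:2, O:2.
In Hill order: C7H6BrIN2O2.

C7H6BrIN2O2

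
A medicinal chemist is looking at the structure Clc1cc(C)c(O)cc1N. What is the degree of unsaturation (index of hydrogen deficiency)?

4

Molecular formula: C7H8ClNO.
DoU = (2C + 2 + N − H − X) / 2, where X is the halogen count and O/S are ignored.
    = (2·7 + 2 + 1 − 8 − 1) / 2 = 8 / 2 = 4.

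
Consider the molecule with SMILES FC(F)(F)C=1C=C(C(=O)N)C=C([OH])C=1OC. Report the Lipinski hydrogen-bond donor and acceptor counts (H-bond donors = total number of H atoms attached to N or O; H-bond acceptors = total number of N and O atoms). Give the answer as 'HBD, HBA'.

3, 4

Donors: find every N or O and count the H atoms it carries.
  atom 9 (O): bond orders sum to 2 → 0 H
  atom 10 (N): bond orders sum to 1 → 2 H
  atom 13 (O): bond orders sum to 1 → 1 H
  atom 15 (O): bond orders sum to 2 → 0 H
Lipinski HBD = 3.
Acceptors: N atoms = 1, O atoms = 3 → HBA = 4.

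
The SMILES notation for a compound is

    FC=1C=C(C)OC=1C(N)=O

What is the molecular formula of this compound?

C6H6FNO2

Walk through each heavy atom and fill implicit hydrogens from standard valence (C 4, N 3, O 2, S 2, halogen 1):
  atom 1: F (halogen, monovalent) → 0 H
  atom 2: C, bond orders sum to 4 (valence 4) → 0 H
  atom 3: C, bond orders sum to 3 (valence 4) → 1 H
  atom 4: C, bond orders sum to 4 (valence 4) → 0 H
  atom 5: C, bond orders sum to 1 (valence 4) → 3 H
  atom 6: O, bond orders sum to 2 (valence 2) → 0 H
  atom 7: C, bond orders sum to 4 (valence 4) → 0 H
  atom 8: C, bond orders sum to 4 (valence 4) → 0 H
  atom 9: N, bond orders sum to 1 (valence 3) → 2 H
  atom 10: O, bond orders sum to 2 (valence 2) → 0 H
Totals → C:6, H:6, F:1, N:1, O:2.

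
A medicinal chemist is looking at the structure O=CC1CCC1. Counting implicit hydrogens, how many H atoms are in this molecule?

Walk through each heavy atom and fill implicit hydrogens from standard valence (C 4, N 3, O 2, S 2, halogen 1):
  atom 1: O, bond orders sum to 2 (valence 2) → 0 H
  atom 2: C, bond orders sum to 3 (valence 4) → 1 H
  atom 3: C, bond orders sum to 3 (valence 4) → 1 H
  atom 4: C, bond orders sum to 2 (valence 4) → 2 H
  atom 5: C, bond orders sum to 2 (valence 4) → 2 H
  atom 6: C, bond orders sum to 2 (valence 4) → 2 H
Total hydrogens: 8.

8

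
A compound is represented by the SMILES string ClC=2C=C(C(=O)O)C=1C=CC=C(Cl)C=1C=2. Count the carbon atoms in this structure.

11

Count every carbon token in the SMILES (each C, including those in ring-closure positions and inside branches).
Carbon count: 11.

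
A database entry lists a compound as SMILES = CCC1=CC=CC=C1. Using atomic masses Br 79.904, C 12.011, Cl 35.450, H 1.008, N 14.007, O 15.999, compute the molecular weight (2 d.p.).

106.17 g/mol

First, the molecular formula is C8H10 (counting implicit H from valence).
  C: 8 × 12.011 = 96.088
  H: 10 × 1.008 = 10.080
Sum: 8×12.011 + 10×1.008 = 106.168 → 106.17 g/mol.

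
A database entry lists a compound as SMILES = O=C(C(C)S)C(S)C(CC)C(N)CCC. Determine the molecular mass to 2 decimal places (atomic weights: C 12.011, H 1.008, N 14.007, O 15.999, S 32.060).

249.43 g/mol

First, the molecular formula is C11H23NOS2 (counting implicit H from valence).
  C: 11 × 12.011 = 132.121
  H: 23 × 1.008 = 23.184
  N: 1 × 14.007 = 14.007
  O: 1 × 15.999 = 15.999
  S: 2 × 32.060 = 64.120
Sum: 11×12.011 + 23×1.008 + 1×14.007 + 1×15.999 + 2×32.060 = 249.431 → 249.43 g/mol.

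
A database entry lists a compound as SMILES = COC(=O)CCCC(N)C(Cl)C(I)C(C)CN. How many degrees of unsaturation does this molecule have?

1

Molecular formula: C11H22ClIN2O2.
DoU = (2C + 2 + N − H − X) / 2, where X is the halogen count and O/S are ignored.
    = (2·11 + 2 + 2 − 22 − 2) / 2 = 2 / 2 = 1.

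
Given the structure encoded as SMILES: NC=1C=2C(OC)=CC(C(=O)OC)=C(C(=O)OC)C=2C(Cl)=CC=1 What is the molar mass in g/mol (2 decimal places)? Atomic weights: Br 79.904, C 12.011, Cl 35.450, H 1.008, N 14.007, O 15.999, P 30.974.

323.73 g/mol

First, the molecular formula is C15H14ClNO5 (counting implicit H from valence).
  C: 15 × 12.011 = 180.165
  Cl: 1 × 35.450 = 35.450
  H: 14 × 1.008 = 14.112
  N: 1 × 14.007 = 14.007
  O: 5 × 15.999 = 79.995
Sum: 15×12.011 + 1×35.450 + 14×1.008 + 1×14.007 + 5×15.999 = 323.729 → 323.73 g/mol.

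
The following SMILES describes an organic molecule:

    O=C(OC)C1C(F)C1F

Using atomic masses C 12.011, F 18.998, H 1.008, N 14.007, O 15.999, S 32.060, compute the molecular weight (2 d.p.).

First, the molecular formula is C5H6F2O2 (counting implicit H from valence).
  C: 5 × 12.011 = 60.055
  F: 2 × 18.998 = 37.996
  H: 6 × 1.008 = 6.048
  O: 2 × 15.999 = 31.998
Sum: 5×12.011 + 2×18.998 + 6×1.008 + 2×15.999 = 136.097 → 136.10 g/mol.

136.10 g/mol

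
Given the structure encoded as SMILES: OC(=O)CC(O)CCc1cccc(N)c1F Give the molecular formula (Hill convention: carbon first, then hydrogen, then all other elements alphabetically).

C11H14FNO3

Walk through each heavy atom and fill implicit hydrogens from standard valence (C 4, N 3, O 2, S 2, halogen 1); for lowercase aromatic atoms, an aromatic c carries 1 H when it has two neighbours and 0 H with three, and aromatic n carries 0 H:
  atom 1: O, bond orders sum to 1 (valence 2) → 1 H
  atom 2: C, bond orders sum to 4 (valence 4) → 0 H
  atom 3: O, bond orders sum to 2 (valence 2) → 0 H
  atom 4: C, bond orders sum to 2 (valence 4) → 2 H
  atom 5: C, bond orders sum to 3 (valence 4) → 1 H
  atom 6: O, bond orders sum to 1 (valence 2) → 1 H
  atom 7: C, bond orders sum to 2 (valence 4) → 2 H
  atom 8: C, bond orders sum to 2 (valence 4) → 2 H
  atom 9: aromatic c, 3 neighbours → 0 H
  atom 10: aromatic c, 2 neighbours → 1 H
  atom 11: aromatic c, 2 neighbours → 1 H
  atom 12: aromatic c, 2 neighbours → 1 H
  atom 13: aromatic c, 3 neighbours → 0 H
  atom 14: N, bond orders sum to 1 (valence 3) → 2 H
  atom 15: aromatic c, 3 neighbours → 0 H
  atom 16: F (halogen, monovalent) → 0 H
Totals → C:11, H:14, F:1, N:1, O:3.
In Hill order: C11H14FNO3.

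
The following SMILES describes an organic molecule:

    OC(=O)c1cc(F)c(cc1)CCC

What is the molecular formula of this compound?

Walk through each heavy atom and fill implicit hydrogens from standard valence (C 4, N 3, O 2, S 2, halogen 1); for lowercase aromatic atoms, an aromatic c carries 1 H when it has two neighbours and 0 H with three, and aromatic n carries 0 H:
  atom 1: O, bond orders sum to 1 (valence 2) → 1 H
  atom 2: C, bond orders sum to 4 (valence 4) → 0 H
  atom 3: O, bond orders sum to 2 (valence 2) → 0 H
  atom 4: aromatic c, 3 neighbours → 0 H
  atom 5: aromatic c, 2 neighbours → 1 H
  atom 6: aromatic c, 3 neighbours → 0 H
  atom 7: F (halogen, monovalent) → 0 H
  atom 8: aromatic c, 3 neighbours → 0 H
  atom 9: aromatic c, 2 neighbours → 1 H
  atom 10: aromatic c, 2 neighbours → 1 H
  atom 11: C, bond orders sum to 2 (valence 4) → 2 H
  atom 12: C, bond orders sum to 2 (valence 4) → 2 H
  atom 13: C, bond orders sum to 1 (valence 4) → 3 H
Totals → C:10, H:11, F:1, O:2.

C10H11FO2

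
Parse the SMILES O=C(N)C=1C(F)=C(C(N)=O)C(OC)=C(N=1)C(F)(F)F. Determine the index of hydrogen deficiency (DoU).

Molecular formula: C9H7F4N3O3.
DoU = (2C + 2 + N − H − X) / 2, where X is the halogen count and O/S are ignored.
    = (2·9 + 2 + 3 − 7 − 4) / 2 = 12 / 2 = 6.

6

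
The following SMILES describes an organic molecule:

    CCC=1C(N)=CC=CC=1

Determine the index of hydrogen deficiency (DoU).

4

Degree of unsaturation = (number of rings) + (number of π bonds).
Ring closures in the SMILES: 1.
π bonds: 3 double bonds (each 1 DoU) → 3 DoU from unsaturation.
Total DoU = 1 + 3 = 4.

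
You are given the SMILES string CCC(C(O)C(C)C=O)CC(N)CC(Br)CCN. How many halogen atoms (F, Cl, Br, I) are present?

Halogen atoms appear at heavy-atom position 15 (1×Br).
Other groups present: 1 aldehyde, 1 hydroxyl, 2 primary amine.
Halogen count: 1.

1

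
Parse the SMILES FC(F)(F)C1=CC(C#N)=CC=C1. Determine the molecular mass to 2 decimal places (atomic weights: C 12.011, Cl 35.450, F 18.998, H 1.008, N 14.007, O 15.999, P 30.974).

171.12 g/mol

First, the molecular formula is C8H4F3N (counting implicit H from valence).
  C: 8 × 12.011 = 96.088
  F: 3 × 18.998 = 56.994
  H: 4 × 1.008 = 4.032
  N: 1 × 14.007 = 14.007
Sum: 8×12.011 + 3×18.998 + 4×1.008 + 1×14.007 = 171.121 → 171.12 g/mol.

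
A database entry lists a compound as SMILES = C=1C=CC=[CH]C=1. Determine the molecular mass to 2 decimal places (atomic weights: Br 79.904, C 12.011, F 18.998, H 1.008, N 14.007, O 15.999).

78.11 g/mol

First, the molecular formula is C6H6 (counting implicit H from valence).
  C: 6 × 12.011 = 72.066
  H: 6 × 1.008 = 6.048
Sum: 6×12.011 + 6×1.008 = 78.114 → 78.11 g/mol.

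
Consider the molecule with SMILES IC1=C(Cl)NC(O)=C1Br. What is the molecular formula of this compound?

C4H2BrClINO

Walk through each heavy atom and fill implicit hydrogens from standard valence (C 4, N 3, O 2, S 2, halogen 1):
  atom 1: I (halogen, monovalent) → 0 H
  atom 2: C, bond orders sum to 4 (valence 4) → 0 H
  atom 3: C, bond orders sum to 4 (valence 4) → 0 H
  atom 4: Cl (halogen, monovalent) → 0 H
  atom 5: N, bond orders sum to 2 (valence 3) → 1 H
  atom 6: C, bond orders sum to 4 (valence 4) → 0 H
  atom 7: O, bond orders sum to 1 (valence 2) → 1 H
  atom 8: C, bond orders sum to 4 (valence 4) → 0 H
  atom 9: Br (halogen, monovalent) → 0 H
Totals → C:4, H:2, Br:1, Cl:1, I:1, N:1, O:1.
In Hill order: C4H2BrClINO.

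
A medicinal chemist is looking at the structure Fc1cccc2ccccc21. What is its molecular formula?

Walk through each heavy atom and fill implicit hydrogens from standard valence (C 4, N 3, O 2, S 2, halogen 1); for lowercase aromatic atoms, an aromatic c carries 1 H when it has two neighbours and 0 H with three, and aromatic n carries 0 H:
  atom 1: F (halogen, monovalent) → 0 H
  atom 2: aromatic c, 3 neighbours → 0 H
  atom 3: aromatic c, 2 neighbours → 1 H
  atom 4: aromatic c, 2 neighbours → 1 H
  atom 5: aromatic c, 2 neighbours → 1 H
  atom 6: aromatic c, 3 neighbours → 0 H
  atom 7: aromatic c, 2 neighbours → 1 H
  atom 8: aromatic c, 2 neighbours → 1 H
  atom 9: aromatic c, 2 neighbours → 1 H
  atom 10: aromatic c, 2 neighbours → 1 H
  atom 11: aromatic c, 3 neighbours → 0 H
Totals → C:10, H:7, F:1.

C10H7F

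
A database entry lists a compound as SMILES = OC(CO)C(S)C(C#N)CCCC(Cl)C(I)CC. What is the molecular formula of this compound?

C12H21ClINO2S

Walk through each heavy atom and fill implicit hydrogens from standard valence (C 4, N 3, O 2, S 2, halogen 1):
  atom 1: O, bond orders sum to 1 (valence 2) → 1 H
  atom 2: C, bond orders sum to 3 (valence 4) → 1 H
  atom 3: C, bond orders sum to 2 (valence 4) → 2 H
  atom 4: O, bond orders sum to 1 (valence 2) → 1 H
  atom 5: C, bond orders sum to 3 (valence 4) → 1 H
  atom 6: S, bond orders sum to 1 (valence 2) → 1 H
  atom 7: C, bond orders sum to 3 (valence 4) → 1 H
  atom 8: C, bond orders sum to 4 (valence 4) → 0 H
  atom 9: N, bond orders sum to 3 (valence 3) → 0 H
  atom 10: C, bond orders sum to 2 (valence 4) → 2 H
  atom 11: C, bond orders sum to 2 (valence 4) → 2 H
  atom 12: C, bond orders sum to 2 (valence 4) → 2 H
  atom 13: C, bond orders sum to 3 (valence 4) → 1 H
  atom 14: Cl (halogen, monovalent) → 0 H
  atom 15: C, bond orders sum to 3 (valence 4) → 1 H
  atom 16: I (halogen, monovalent) → 0 H
  atom 17: C, bond orders sum to 2 (valence 4) → 2 H
  atom 18: C, bond orders sum to 1 (valence 4) → 3 H
Totals → C:12, H:21, Cl:1, I:1, N:1, O:2, S:1.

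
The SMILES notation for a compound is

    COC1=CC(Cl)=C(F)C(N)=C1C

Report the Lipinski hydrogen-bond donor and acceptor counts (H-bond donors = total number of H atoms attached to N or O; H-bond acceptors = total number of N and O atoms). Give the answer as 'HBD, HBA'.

2, 2

Donors: find every N or O and count the H atoms it carries.
  atom 2 (O): bond orders sum to 2 → 0 H
  atom 10 (N): bond orders sum to 1 → 2 H
Lipinski HBD = 2.
Acceptors: N atoms = 1, O atoms = 1 → HBA = 2.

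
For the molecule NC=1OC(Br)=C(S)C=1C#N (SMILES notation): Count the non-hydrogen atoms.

10

Every atom symbol written in the SMILES (organic subset) is one heavy atom; implicit H are not written.
Heavy atoms by element → Br:1, C:5, N:2, O:1, S:1.
Total: 10.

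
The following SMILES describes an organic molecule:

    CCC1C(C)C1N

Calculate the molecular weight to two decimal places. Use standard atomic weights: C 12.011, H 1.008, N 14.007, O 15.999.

First, the molecular formula is C6H13N (counting implicit H from valence).
  C: 6 × 12.011 = 72.066
  H: 13 × 1.008 = 13.104
  N: 1 × 14.007 = 14.007
Sum: 6×12.011 + 13×1.008 + 1×14.007 = 99.177 → 99.18 g/mol.

99.18 g/mol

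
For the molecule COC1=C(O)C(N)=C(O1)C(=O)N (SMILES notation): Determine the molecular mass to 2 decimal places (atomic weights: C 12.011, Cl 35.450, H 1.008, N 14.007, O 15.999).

First, the molecular formula is C6H8N2O4 (counting implicit H from valence).
  C: 6 × 12.011 = 72.066
  H: 8 × 1.008 = 8.064
  N: 2 × 14.007 = 28.014
  O: 4 × 15.999 = 63.996
Sum: 6×12.011 + 8×1.008 + 2×14.007 + 4×15.999 = 172.140 → 172.14 g/mol.

172.14 g/mol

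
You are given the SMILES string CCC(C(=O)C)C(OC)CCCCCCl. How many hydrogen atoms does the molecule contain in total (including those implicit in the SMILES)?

Walk through each heavy atom and fill implicit hydrogens from standard valence (C 4, N 3, O 2, S 2, halogen 1):
  atom 1: C, bond orders sum to 1 (valence 4) → 3 H
  atom 2: C, bond orders sum to 2 (valence 4) → 2 H
  atom 3: C, bond orders sum to 3 (valence 4) → 1 H
  atom 4: C, bond orders sum to 4 (valence 4) → 0 H
  atom 5: O, bond orders sum to 2 (valence 2) → 0 H
  atom 6: C, bond orders sum to 1 (valence 4) → 3 H
  atom 7: C, bond orders sum to 3 (valence 4) → 1 H
  atom 8: O, bond orders sum to 2 (valence 2) → 0 H
  atom 9: C, bond orders sum to 1 (valence 4) → 3 H
  atom 10: C, bond orders sum to 2 (valence 4) → 2 H
  atom 11: C, bond orders sum to 2 (valence 4) → 2 H
  atom 12: C, bond orders sum to 2 (valence 4) → 2 H
  atom 13: C, bond orders sum to 2 (valence 4) → 2 H
  atom 14: C, bond orders sum to 2 (valence 4) → 2 H
  atom 15: Cl (halogen, monovalent) → 0 H
Total hydrogens: 23.

23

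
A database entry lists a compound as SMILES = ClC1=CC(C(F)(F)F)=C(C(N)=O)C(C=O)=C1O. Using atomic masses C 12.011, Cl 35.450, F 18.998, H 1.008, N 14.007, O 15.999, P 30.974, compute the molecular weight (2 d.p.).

First, the molecular formula is C9H5ClF3NO3 (counting implicit H from valence).
  C: 9 × 12.011 = 108.099
  Cl: 1 × 35.450 = 35.450
  F: 3 × 18.998 = 56.994
  H: 5 × 1.008 = 5.040
  N: 1 × 14.007 = 14.007
  O: 3 × 15.999 = 47.997
Sum: 9×12.011 + 1×35.450 + 3×18.998 + 5×1.008 + 1×14.007 + 3×15.999 = 267.587 → 267.59 g/mol.

267.59 g/mol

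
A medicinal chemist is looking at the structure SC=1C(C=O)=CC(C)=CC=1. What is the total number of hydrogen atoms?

Walk through each heavy atom and fill implicit hydrogens from standard valence (C 4, N 3, O 2, S 2, halogen 1):
  atom 1: S, bond orders sum to 1 (valence 2) → 1 H
  atom 2: C, bond orders sum to 4 (valence 4) → 0 H
  atom 3: C, bond orders sum to 4 (valence 4) → 0 H
  atom 4: C, bond orders sum to 3 (valence 4) → 1 H
  atom 5: O, bond orders sum to 2 (valence 2) → 0 H
  atom 6: C, bond orders sum to 3 (valence 4) → 1 H
  atom 7: C, bond orders sum to 4 (valence 4) → 0 H
  atom 8: C, bond orders sum to 1 (valence 4) → 3 H
  atom 9: C, bond orders sum to 3 (valence 4) → 1 H
  atom 10: C, bond orders sum to 3 (valence 4) → 1 H
Total hydrogens: 8.

8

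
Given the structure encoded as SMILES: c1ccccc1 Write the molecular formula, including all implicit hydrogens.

C6H6

Walk through each heavy atom and fill implicit hydrogens from standard valence (C 4, N 3, O 2, S 2, halogen 1); for lowercase aromatic atoms, an aromatic c carries 1 H when it has two neighbours and 0 H with three, and aromatic n carries 0 H:
  atom 1: aromatic c, 2 neighbours → 1 H
  atom 2: aromatic c, 2 neighbours → 1 H
  atom 3: aromatic c, 2 neighbours → 1 H
  atom 4: aromatic c, 2 neighbours → 1 H
  atom 5: aromatic c, 2 neighbours → 1 H
  atom 6: aromatic c, 2 neighbours → 1 H
Totals → C:6, H:6.
In Hill order: C6H6.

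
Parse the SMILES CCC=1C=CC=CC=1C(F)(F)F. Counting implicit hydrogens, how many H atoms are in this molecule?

9

Walk through each heavy atom and fill implicit hydrogens from standard valence (C 4, N 3, O 2, S 2, halogen 1):
  atom 1: C, bond orders sum to 1 (valence 4) → 3 H
  atom 2: C, bond orders sum to 2 (valence 4) → 2 H
  atom 3: C, bond orders sum to 4 (valence 4) → 0 H
  atom 4: C, bond orders sum to 3 (valence 4) → 1 H
  atom 5: C, bond orders sum to 3 (valence 4) → 1 H
  atom 6: C, bond orders sum to 3 (valence 4) → 1 H
  atom 7: C, bond orders sum to 3 (valence 4) → 1 H
  atom 8: C, bond orders sum to 4 (valence 4) → 0 H
  atom 9: C, bond orders sum to 4 (valence 4) → 0 H
  atom 10: F (halogen, monovalent) → 0 H
  atom 11: F (halogen, monovalent) → 0 H
  atom 12: F (halogen, monovalent) → 0 H
Total hydrogens: 9.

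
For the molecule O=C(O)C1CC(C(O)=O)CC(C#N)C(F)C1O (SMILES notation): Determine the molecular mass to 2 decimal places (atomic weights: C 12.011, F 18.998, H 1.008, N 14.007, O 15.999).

245.21 g/mol

First, the molecular formula is C10H12FNO5 (counting implicit H from valence).
  C: 10 × 12.011 = 120.110
  F: 1 × 18.998 = 18.998
  H: 12 × 1.008 = 12.096
  N: 1 × 14.007 = 14.007
  O: 5 × 15.999 = 79.995
Sum: 10×12.011 + 1×18.998 + 12×1.008 + 1×14.007 + 5×15.999 = 245.206 → 245.21 g/mol.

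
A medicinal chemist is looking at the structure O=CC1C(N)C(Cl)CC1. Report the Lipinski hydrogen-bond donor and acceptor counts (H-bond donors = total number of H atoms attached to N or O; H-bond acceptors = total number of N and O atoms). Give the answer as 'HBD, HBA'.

2, 2

Donors: find every N or O and count the H atoms it carries.
  atom 1 (O): bond orders sum to 2 → 0 H
  atom 5 (N): bond orders sum to 1 → 2 H
Lipinski HBD = 2.
Acceptors: N atoms = 1, O atoms = 1 → HBA = 2.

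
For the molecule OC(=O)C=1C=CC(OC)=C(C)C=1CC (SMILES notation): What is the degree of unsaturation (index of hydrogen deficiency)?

5

Degree of unsaturation = (number of rings) + (number of π bonds).
Ring closures in the SMILES: 1.
π bonds: 4 double bonds (each 1 DoU) → 4 DoU from unsaturation.
Total DoU = 1 + 4 = 5.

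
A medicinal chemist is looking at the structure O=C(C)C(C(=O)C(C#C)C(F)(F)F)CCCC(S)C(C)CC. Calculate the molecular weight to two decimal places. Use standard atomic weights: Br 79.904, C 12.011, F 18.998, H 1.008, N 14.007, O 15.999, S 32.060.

336.41 g/mol

First, the molecular formula is C16H23F3O2S (counting implicit H from valence).
  C: 16 × 12.011 = 192.176
  F: 3 × 18.998 = 56.994
  H: 23 × 1.008 = 23.184
  O: 2 × 15.999 = 31.998
  S: 1 × 32.060 = 32.060
Sum: 16×12.011 + 3×18.998 + 23×1.008 + 2×15.999 + 1×32.060 = 336.412 → 336.41 g/mol.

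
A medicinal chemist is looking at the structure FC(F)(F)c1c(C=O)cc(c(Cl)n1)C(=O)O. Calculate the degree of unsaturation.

6

Molecular formula: C8H3ClF3NO3.
DoU = (2C + 2 + N − H − X) / 2, where X is the halogen count and O/S are ignored.
    = (2·8 + 2 + 1 − 3 − 4) / 2 = 12 / 2 = 6.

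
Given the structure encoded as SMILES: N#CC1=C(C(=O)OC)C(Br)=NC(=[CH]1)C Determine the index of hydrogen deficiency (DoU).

Degree of unsaturation = (number of rings) + (number of π bonds).
Ring closures in the SMILES: 1.
π bonds: 4 double bonds (each 1 DoU), 1 triple bond (each 2 DoU) → 6 DoU from unsaturation.
Total DoU = 1 + 6 = 7.

7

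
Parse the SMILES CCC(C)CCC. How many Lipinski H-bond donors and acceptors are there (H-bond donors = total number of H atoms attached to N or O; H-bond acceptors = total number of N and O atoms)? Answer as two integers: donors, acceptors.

Donors: find every N or O and count the H atoms it carries.
  (no N or O atoms present)
Lipinski HBD = 0.
Acceptors: N atoms = 0, O atoms = 0 → HBA = 0.

0, 0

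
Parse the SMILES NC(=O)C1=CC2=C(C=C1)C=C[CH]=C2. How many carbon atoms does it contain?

Count every carbon token in the SMILES (each C, including those in ring-closure positions and inside branches).
Carbon count: 11.

11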